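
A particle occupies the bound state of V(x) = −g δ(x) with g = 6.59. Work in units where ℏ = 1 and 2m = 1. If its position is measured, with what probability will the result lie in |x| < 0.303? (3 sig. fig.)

P = 0.864

The normalised bound state is ψ = √κ e^{−κ|x|} with κ = mg/ℏ² = 3.295.
P(|x| < d) = ∫_{−d}^{d} κ e^{−2κ|x|} dx = 1 − e^{−2κd} = 1 − e^{−1.997} = 0.8642.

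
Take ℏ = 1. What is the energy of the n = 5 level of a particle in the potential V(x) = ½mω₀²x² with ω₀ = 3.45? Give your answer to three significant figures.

E = 19.0

The oscillator eigenvalues are E_n = ℏω₀(n + ½), so E_5 = 3.45 × 5.5 = 18.98.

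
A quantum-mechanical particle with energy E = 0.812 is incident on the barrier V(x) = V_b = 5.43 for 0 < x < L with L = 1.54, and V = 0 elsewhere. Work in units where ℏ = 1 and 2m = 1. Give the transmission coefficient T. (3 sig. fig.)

T = 0.00272

Since E < V_b the interior solution is evanescent with decay constant κ = √(2m(V_b − E))/ℏ = 2.149.
κL = 3.309, sinh(κL) = 13.67.
The exact tunnelling result is T⁻¹ = 1 + V_b² sinh²(κL) / [4E(V_b − E)] = 368.1, so T = 0.00272.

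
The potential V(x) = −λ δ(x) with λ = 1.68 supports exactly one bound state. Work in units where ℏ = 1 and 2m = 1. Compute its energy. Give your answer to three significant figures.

For x ≠ 0 the bound state is ψ ∝ e^{−κ|x|}; integrating the TISE across the delta gives the cusp condition 2κ = 2mλ/ℏ², so κ = 0.8400.
Then E = −ℏ²κ²/(2m) = −mλ²/(2ℏ²) = -0.7056.

E = -0.706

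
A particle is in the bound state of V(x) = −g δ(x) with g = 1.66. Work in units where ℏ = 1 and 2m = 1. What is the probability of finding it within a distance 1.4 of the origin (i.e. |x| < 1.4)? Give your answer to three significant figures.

The normalised bound state is ψ = √κ e^{−κ|x|} with κ = mg/ℏ² = 0.8300.
P(|x| < d) = ∫_{−d}^{d} κ e^{−2κ|x|} dx = 1 − e^{−2κd} = 1 − e^{−2.324} = 0.9021.

P = 0.902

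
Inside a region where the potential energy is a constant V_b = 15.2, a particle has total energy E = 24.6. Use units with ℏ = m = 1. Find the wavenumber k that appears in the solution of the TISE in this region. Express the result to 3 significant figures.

k = 4.34

With E > V_b the solution is oscillatory, ψ ∝ e^{±ikx} with k = √(2m(E − V_b))/ℏ.
k = √(2 × 1 × 9.4) = 4.336.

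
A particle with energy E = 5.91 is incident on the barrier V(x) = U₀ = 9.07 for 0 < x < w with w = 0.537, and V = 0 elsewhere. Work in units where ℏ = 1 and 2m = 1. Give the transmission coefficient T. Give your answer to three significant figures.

E < U₀: inside the barrier ψ ∝ e^{±κx} with κ = √(2m(U₀ − E))/ℏ = 1.778.
κw = 0.9546, sinh(κw) = 1.106.
The exact tunnelling result is T⁻¹ = 1 + U₀² sinh²(κw) / [4E(U₀ − E)] = 2.348, so T = 0.426.

T = 0.426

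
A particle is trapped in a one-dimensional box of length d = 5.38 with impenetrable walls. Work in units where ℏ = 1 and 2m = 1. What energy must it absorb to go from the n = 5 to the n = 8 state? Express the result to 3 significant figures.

ΔE = 13.3

E_n = n²π²ℏ²/(2md²), so ΔE = (8² − 5²) π²ℏ²/(2md²).
ΔE = 39 × π² / (2 × 0.5 × 5.38²) = 13.30.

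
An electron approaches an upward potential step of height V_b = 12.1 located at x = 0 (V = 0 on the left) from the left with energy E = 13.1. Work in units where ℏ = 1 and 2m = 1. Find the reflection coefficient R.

The wavenumbers are k₁ = √(2mE)/ℏ = 3.619 on the left and k₂ = √(2m(E − V_b))/ℏ = 1.000 on the right.
Continuity of ψ and ψ′ at the step yields the reflection amplitude r = (k₁ − k₂)/(k₁ + k₂) = 0.5670; thus R = |r|² = 0.3215, T = 0.6785.

R = 0.322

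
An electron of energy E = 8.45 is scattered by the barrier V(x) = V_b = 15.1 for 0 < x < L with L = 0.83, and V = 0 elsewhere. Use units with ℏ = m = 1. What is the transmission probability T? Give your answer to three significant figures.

T = 0.00922

Since E < V_b the interior solution is evanescent with decay constant κ = √(2m(V_b − E))/ℏ = 3.647.
κL = 3.027, sinh(κL) = 10.29.
Matching ψ, ψ′ at both faces gives T = [1 + V_b² sinh²(κL) / (4E(V_b − E))]⁻¹ = 1/108.5 = 0.00922.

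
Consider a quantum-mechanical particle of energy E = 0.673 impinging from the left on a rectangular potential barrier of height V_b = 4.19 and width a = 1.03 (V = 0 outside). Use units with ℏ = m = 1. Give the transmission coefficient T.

E < V_b: inside the barrier ψ ∝ e^{±κx} with κ = √(2m(V_b − E))/ℏ = 2.652.
κa = 2.732, sinh(κa) = 7.647.
The exact tunnelling result is T⁻¹ = 1 + V_b² sinh²(κa) / [4E(V_b − E)] = 109.4, so T = 0.00914.

T = 0.00914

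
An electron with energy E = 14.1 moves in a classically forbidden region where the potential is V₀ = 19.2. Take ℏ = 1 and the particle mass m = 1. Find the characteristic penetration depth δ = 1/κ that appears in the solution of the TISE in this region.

δ = 0.313

Since E < V₀ the TISE in this region is ψ'' = κ²ψ with κ = √(2m(V₀ − E))/ℏ.
κ = √(2 × 1 × 5.1) = 3.194. The penetration depth is δ = 1/κ = 0.313.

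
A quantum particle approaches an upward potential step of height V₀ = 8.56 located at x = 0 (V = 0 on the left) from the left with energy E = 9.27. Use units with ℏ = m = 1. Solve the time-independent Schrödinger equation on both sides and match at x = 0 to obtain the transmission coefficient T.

The wavenumbers are k₁ = √(2mE)/ℏ = 4.306 on the left and k₂ = √(2m(E − V₀))/ℏ = 1.192 on the right.
Continuity of ψ and ψ′ at the step yields the reflection amplitude r = (k₁ − k₂)/(k₁ + k₂) = 0.5665; thus R = |r|² = 0.3209, T = 0.6791.

T = 0.679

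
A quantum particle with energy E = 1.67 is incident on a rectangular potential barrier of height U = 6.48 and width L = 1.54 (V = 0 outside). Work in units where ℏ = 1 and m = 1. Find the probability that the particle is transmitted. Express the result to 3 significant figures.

T = 0.000217

E < U: inside the barrier ψ ∝ e^{±κx} with κ = √(2m(U − E))/ℏ = 3.102.
κL = 4.776, sinh(κL) = 59.34.
The exact tunnelling result is T⁻¹ = 1 + U² sinh²(κL) / [4E(U − E)] = 4603, so T = 0.000217.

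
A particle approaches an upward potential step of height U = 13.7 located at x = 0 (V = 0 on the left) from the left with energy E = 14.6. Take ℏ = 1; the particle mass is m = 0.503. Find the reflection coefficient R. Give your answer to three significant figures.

The wavenumbers are k₁ = √(2mE)/ℏ = 3.832 on the left and k₂ = √(2m(E − U))/ℏ = 0.9515 on the right.
Continuity of ψ and ψ′ at the step yields the reflection amplitude r = (k₁ − k₂)/(k₁ + k₂) = 0.6022; thus R = |r|² = 0.3626, T = 0.6374.

R = 0.363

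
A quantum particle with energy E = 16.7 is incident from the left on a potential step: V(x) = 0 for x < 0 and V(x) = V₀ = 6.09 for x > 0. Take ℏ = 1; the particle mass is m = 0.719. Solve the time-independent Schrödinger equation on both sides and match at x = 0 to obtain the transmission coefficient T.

T = 0.987

The wavenumbers are k₁ = √(2mE)/ℏ = 4.900 on the left and k₂ = √(2m(E − V₀))/ℏ = 3.906 on the right.
Matching ψ and ψ′ at x = 0 gives r = (k₁ − k₂)/(k₁ + k₂), so R = r² = 0.01275 and T = 1 − R = 0.9872.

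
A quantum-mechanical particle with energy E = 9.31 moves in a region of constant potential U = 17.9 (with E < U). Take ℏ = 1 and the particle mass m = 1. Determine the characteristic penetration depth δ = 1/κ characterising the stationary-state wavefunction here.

δ = 0.241

Since E < U the TISE in this region is ψ'' = κ²ψ with κ = √(2m(U − E))/ℏ.
κ = √(2 × 1 × 8.59) = 4.145. The penetration depth is δ = 1/κ = 0.241.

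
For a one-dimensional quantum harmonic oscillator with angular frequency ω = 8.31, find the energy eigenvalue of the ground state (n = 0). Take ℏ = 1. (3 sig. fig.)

E = 4.16

The oscillator eigenvalues are E_n = ℏω(n + ½), so E_0 = 8.31 × 0.5 = 4.155.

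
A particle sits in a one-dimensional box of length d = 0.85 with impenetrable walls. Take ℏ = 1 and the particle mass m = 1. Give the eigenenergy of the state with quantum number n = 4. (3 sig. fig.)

The infinite-well eigenfunctions ψ_n = √(2/d) sin(nπx/d) vanish at both walls, giving E_n = n²π²ℏ²/(2md²).
E_4 = 4² × π² / (2 × 1 × 0.85²) = 109.3.

E = 109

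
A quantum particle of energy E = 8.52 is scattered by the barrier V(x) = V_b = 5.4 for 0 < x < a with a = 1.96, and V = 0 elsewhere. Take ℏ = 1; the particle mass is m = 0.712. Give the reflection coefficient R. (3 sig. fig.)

E > V_b: inside the barrier k₂ = √(2m(E − V_b))/ℏ = 2.108, k₂a = 4.131.
T = [1 + V_b² sin²(k₂a) / (4E(E − V_b))]⁻¹ = 1/1.192 = 0.839.
R = 1 − T = 0.161.

R = 0.161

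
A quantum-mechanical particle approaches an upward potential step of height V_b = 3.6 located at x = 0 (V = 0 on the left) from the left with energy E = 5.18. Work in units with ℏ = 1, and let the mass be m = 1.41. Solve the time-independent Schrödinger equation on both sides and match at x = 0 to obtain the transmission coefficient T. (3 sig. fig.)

The wavenumbers are k₁ = √(2mE)/ℏ = 3.822 on the left and k₂ = √(2m(E − V_b))/ℏ = 2.111 on the right.
Continuity of ψ and ψ′ at the step yields the reflection amplitude r = (k₁ − k₂)/(k₁ + k₂) = 0.2884; thus R = |r|² = 0.08319, T = 0.9168.

T = 0.917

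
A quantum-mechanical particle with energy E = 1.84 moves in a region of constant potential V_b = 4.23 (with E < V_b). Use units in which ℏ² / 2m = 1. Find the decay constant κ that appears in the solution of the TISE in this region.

κ = 1.55

Since E < V_b the TISE in this region is ψ'' = κ²ψ with κ = √(2m(V_b − E))/ℏ.
κ = √(2 × 0.5 × 2.39) = 1.546.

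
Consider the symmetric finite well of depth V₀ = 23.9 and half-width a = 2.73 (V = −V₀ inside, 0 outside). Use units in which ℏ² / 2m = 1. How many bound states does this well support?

N = 9

Define the well-strength parameter z₀ = (a/ℏ)√(2mV₀) = 2.73 × √(2·0.5·23.9) = 13.35.
A new bound state (alternating even/odd) appears each time z₀ passes a multiple of π/2, so N = ⌊2z₀/π⌋ + 1 = ⌊8.497⌋ + 1 = 9.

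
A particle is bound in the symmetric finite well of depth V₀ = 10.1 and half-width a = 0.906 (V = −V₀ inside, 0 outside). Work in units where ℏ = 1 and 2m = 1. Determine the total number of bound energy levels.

N = 2

Define the well-strength parameter z₀ = (a/ℏ)√(2mV₀) = 0.906 × √(2·0.5·10.1) = 2.879.
A new bound state (alternating even/odd) appears each time z₀ passes a multiple of π/2, so N = ⌊2z₀/π⌋ + 1 = ⌊1.833⌋ + 1 = 2.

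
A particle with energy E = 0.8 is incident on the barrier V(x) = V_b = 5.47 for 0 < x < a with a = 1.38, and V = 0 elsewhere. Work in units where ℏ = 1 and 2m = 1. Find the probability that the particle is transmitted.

Since E < V_b the interior solution is evanescent with decay constant κ = √(2m(V_b − E))/ℏ = 2.161.
κa = 2.982, sinh(κa) = 9.840.
Matching ψ, ψ′ at both faces gives T = [1 + V_b² sinh²(κa) / (4E(V_b − E))]⁻¹ = 1/194.9 = 0.00513.

T = 0.00513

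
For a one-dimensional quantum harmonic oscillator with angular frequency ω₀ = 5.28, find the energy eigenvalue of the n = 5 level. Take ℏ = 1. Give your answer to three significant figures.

Using E_n = (n + ½)ℏω₀: E_5 = 5.5 × 5.28 = 29.04.

E = 29.0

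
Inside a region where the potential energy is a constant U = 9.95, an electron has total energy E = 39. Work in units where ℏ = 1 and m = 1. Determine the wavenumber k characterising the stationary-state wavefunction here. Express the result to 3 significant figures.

With E > U the solution is oscillatory, ψ ∝ e^{±ikx} with k = √(2m(E − U))/ℏ.
k = √(2 × 1 × 29.05) = 7.622.

k = 7.62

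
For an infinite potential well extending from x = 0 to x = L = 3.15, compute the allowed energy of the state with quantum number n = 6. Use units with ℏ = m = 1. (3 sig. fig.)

E = 17.9

The infinite-well eigenfunctions ψ_n = √(2/L) sin(nπx/L) vanish at both walls, giving E_n = n²π²ℏ²/(2mL²).
E_6 = 6² × π² / (2 × 1 × 3.15²) = 17.90.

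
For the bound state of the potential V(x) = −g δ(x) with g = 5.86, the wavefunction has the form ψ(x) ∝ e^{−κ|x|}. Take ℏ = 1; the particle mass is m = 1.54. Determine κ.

Integrating the TISE across x = 0 gives the cusp condition ψ'(0⁺) − ψ'(0⁻) = −(2mg/ℏ²)ψ(0).
With ψ ∝ e^{−κ|x|} this yields −2κ = −2mg/ℏ², so κ = mg/ℏ² = 9.024.

κ = 9.02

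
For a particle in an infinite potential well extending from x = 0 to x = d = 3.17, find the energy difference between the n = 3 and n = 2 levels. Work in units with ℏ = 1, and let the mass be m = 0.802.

ΔE = 3.06

E_n = n²π²ℏ²/(2md²), so ΔE = (3² − 2²) π²ℏ²/(2md²).
ΔE = 5 × π² / (2 × 0.802 × 3.17²) = 3.062.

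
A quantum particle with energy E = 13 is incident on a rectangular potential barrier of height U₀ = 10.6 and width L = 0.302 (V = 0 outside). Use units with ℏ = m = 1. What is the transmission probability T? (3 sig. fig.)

T = 0.746

Above the barrier the interior wavenumber is k₂ = √(2m(E − U₀))/ℏ = 2.191, giving phase k₂L = 0.6616.
Matching at both interfaces gives T⁻¹ = 1 + U₀² sin²(k₂L) / [4E(E − U₀)] = 1.340, hence T = 0.746.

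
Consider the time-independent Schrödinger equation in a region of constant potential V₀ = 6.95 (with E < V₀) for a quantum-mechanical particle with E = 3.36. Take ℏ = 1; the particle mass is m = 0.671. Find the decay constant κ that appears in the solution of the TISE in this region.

Since E < V₀ the TISE in this region is ψ'' = κ²ψ with κ = √(2m(V₀ − E))/ℏ.
κ = √(2 × 0.671 × 3.59) = 2.195.

κ = 2.19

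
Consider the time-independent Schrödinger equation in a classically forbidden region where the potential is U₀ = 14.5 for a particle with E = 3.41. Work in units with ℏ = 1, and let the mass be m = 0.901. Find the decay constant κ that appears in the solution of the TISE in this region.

Since E < U₀ the TISE in this region is ψ'' = κ²ψ with κ = √(2m(U₀ − E))/ℏ.
κ = √(2 × 0.901 × 11.09) = 4.470.

κ = 4.47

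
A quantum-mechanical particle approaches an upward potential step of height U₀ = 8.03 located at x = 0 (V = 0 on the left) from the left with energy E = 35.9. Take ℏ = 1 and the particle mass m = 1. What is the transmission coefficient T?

T = 0.996

On each side the TISE gives plane waves with k = √(2m(E − V))/ℏ: k₁ = √(2·1·35.9) = 8.473, k₂ = √(2·1·27.87) = 7.466.
Matching ψ and ψ′ at x = 0 gives r = (k₁ − k₂)/(k₁ + k₂), so R = r² = 0.003996 and T = 1 − R = 0.9960.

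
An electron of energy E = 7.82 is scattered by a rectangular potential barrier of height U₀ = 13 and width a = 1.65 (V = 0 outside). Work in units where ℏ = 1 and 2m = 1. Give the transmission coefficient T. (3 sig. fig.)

E < U₀: inside the barrier ψ ∝ e^{±κx} with κ = √(2m(U₀ − E))/ℏ = 2.276.
κa = 3.755, sinh(κa) = 21.36.
The exact tunnelling result is T⁻¹ = 1 + U₀² sinh²(κa) / [4E(U₀ − E)] = 477.0, so T = 0.00210.

T = 0.00210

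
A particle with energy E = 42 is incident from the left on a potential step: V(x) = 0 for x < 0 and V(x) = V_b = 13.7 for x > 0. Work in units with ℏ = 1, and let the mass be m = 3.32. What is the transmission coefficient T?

T = 0.990

On each side the TISE gives plane waves with k = √(2m(E − V))/ℏ: k₁ = √(2·3.32·42) = 16.70, k₂ = √(2·3.32·28.3) = 13.71.
Matching ψ and ψ′ at x = 0 gives r = (k₁ − k₂)/(k₁ + k₂), so R = r² = 0.009679 and T = 1 − R = 0.9903.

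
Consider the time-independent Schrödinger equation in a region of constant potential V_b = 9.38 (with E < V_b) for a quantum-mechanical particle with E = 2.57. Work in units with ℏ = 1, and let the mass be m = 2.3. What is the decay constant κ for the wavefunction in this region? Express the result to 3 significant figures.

Since E < V_b the TISE in this region is ψ'' = κ²ψ with κ = √(2m(V_b − E))/ℏ.
κ = √(2 × 2.3 × 6.81) = 5.597.

κ = 5.60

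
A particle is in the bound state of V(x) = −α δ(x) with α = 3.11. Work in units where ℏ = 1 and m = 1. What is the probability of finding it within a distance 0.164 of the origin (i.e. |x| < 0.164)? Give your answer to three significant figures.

P = 0.639

The normalised bound state is ψ = √κ e^{−κ|x|} with κ = mα/ℏ² = 3.110.
P(|x| < d) = ∫_{−d}^{d} κ e^{−2κ|x|} dx = 1 − e^{−2κd} = 1 − e^{−1.020} = 0.6394.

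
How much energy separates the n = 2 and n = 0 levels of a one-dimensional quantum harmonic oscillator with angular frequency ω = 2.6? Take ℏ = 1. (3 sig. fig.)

ΔE = 5.20

E_n = ℏω(n + ½), so ΔE = (2 − 0) ℏω = 2 × 2.6 = 5.200.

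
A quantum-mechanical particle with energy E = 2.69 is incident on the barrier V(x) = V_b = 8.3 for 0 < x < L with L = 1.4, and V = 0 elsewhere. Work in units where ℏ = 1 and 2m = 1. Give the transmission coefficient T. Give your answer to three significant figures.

Since E < V_b the interior solution is evanescent with decay constant κ = √(2m(V_b − E))/ℏ = 2.369.
κL = 3.316, sinh(κL) = 13.76.
The exact tunnelling result is T⁻¹ = 1 + V_b² sinh²(κL) / [4E(V_b − E)] = 217.0, so T = 0.00461.

T = 0.00461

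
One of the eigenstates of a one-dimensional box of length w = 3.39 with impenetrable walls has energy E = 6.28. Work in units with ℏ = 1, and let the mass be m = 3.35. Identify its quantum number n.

n = 7

From E_n = n²π²ℏ²/(2mw²) invert to n = √(2mw²E)/(πℏ).
n = (3.39/π) × √(2 × 3.35 × 6.28) = 7.000 → n = 7.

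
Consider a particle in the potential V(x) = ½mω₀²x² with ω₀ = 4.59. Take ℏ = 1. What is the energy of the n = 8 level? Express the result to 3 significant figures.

The oscillator eigenvalues are E_n = ℏω₀(n + ½), so E_8 = 4.59 × 8.5 = 39.02.

E = 39.0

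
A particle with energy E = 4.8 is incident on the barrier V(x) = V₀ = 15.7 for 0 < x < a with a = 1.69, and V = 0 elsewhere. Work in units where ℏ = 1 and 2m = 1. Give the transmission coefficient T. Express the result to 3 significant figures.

E < V₀: inside the barrier ψ ∝ e^{±κx} with κ = √(2m(V₀ − E))/ℏ = 3.302.
κa = 5.580, sinh(κa) = 132.5.
Matching ψ, ψ′ at both faces gives T = [1 + V₀² sinh²(κa) / (4E(V₀ − E))]⁻¹ = 1/20670 = 0.0000484.

T = 0.0000484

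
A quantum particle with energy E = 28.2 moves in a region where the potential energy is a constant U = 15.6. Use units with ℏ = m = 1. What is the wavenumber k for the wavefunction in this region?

k = 5.02

With E > U the solution is oscillatory, ψ ∝ e^{±ikx} with k = √(2m(E − U))/ℏ.
k = √(2 × 1 × 12.6) = 5.020.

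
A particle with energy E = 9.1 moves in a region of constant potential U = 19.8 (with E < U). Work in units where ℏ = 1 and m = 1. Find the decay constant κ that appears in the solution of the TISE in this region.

Since E < U the TISE in this region is ψ'' = κ²ψ with κ = √(2m(U − E))/ℏ.
κ = √(2 × 1 × 10.7) = 4.626.

κ = 4.63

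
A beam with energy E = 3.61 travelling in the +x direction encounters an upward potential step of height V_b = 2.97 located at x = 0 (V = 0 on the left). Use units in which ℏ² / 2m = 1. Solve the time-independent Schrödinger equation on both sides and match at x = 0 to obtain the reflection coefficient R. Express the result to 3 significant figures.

R = 0.166

The wavenumbers are k₁ = √(2mE)/ℏ = 1.900 on the left and k₂ = √(2m(E − V_b))/ℏ = 0.8000 on the right.
Matching ψ and ψ′ at x = 0 gives r = (k₁ − k₂)/(k₁ + k₂), so R = r² = 0.1660 and T = 1 − R = 0.8340.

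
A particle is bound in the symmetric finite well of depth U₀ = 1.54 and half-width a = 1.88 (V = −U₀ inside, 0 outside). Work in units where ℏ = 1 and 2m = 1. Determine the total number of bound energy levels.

Define the well-strength parameter z₀ = (a/ℏ)√(2mU₀) = 1.88 × √(2·0.5·1.54) = 2.333.
A new bound state (alternating even/odd) appears each time z₀ passes a multiple of π/2, so N = ⌊2z₀/π⌋ + 1 = ⌊1.485⌋ + 1 = 2.

N = 2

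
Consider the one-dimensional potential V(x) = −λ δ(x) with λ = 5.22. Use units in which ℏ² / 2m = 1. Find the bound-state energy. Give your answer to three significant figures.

The bound state is ψ(x) = √κ e^{−κ|x|}. The derivative jump ψ'(0⁺) − ψ'(0⁻) = −(2mλ/ℏ²)ψ(0) fixes κ = mλ/ℏ² = 2.610.
Then E = −ℏ²κ²/(2m) = −mλ²/(2ℏ²) = -6.812.

E = -6.81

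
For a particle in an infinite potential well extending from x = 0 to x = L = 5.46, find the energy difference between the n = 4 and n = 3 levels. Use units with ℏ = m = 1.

E_n = n²π²ℏ²/(2mL²), so ΔE = (4² − 3²) π²ℏ²/(2mL²).
ΔE = 7 × π² / (2 × 1 × 5.46²) = 1.159.

ΔE = 1.16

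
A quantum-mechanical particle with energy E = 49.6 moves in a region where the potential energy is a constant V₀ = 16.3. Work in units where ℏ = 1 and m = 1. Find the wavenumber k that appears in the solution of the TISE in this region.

k = 8.16

With E > V₀ the solution is oscillatory, ψ ∝ e^{±ikx} with k = √(2m(E − V₀))/ℏ.
k = √(2 × 1 × 33.3) = 8.161.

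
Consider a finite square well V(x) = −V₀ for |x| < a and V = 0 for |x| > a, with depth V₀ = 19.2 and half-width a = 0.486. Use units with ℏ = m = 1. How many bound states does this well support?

Define the well-strength parameter z₀ = (a/ℏ)√(2mV₀) = 0.486 × √(2·1·19.2) = 3.012.
A new bound state (alternating even/odd) appears each time z₀ passes a multiple of π/2, so N = ⌊2z₀/π⌋ + 1 = ⌊1.917⌋ + 1 = 2.

N = 2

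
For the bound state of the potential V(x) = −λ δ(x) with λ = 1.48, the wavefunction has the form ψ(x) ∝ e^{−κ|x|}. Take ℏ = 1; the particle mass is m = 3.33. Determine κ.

κ = 4.93

Integrating the TISE across x = 0 gives the cusp condition ψ'(0⁺) − ψ'(0⁻) = −(2mλ/ℏ²)ψ(0).
With ψ ∝ e^{−κ|x|} this yields −2κ = −2mλ/ℏ², so κ = mλ/ℏ² = 4.928.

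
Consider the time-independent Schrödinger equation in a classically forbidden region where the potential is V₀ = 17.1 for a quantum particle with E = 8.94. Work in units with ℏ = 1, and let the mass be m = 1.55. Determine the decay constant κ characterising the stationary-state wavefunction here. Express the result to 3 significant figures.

κ = 5.03

Since E < V₀ the TISE in this region is ψ'' = κ²ψ with κ = √(2m(V₀ − E))/ℏ.
κ = √(2 × 1.55 × 8.16) = 5.030.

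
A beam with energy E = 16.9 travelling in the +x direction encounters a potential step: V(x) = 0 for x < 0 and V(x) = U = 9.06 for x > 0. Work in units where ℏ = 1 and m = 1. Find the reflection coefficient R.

On each side the TISE gives plane waves with k = √(2m(E − V))/ℏ: k₁ = √(2·1·16.9) = 5.814, k₂ = √(2·1·7.84) = 3.960.
Matching ψ and ψ′ at x = 0 gives r = (k₁ − k₂)/(k₁ + k₂), so R = r² = 0.03598 and T = 1 − R = 0.9640.

R = 0.0360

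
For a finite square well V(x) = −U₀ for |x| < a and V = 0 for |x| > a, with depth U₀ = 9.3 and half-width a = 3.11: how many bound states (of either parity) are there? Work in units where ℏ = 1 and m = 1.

N = 9

The dimensionless depth is z₀ = a√(2mU₀)/ℏ = 3.11 × √(18.60) = 13.41.
The even/odd transcendental equations gain one root per π/2 in z₀, giving N = 1 + ⌊2z₀/π⌋ = 1 + ⌊8.539⌋ = 9.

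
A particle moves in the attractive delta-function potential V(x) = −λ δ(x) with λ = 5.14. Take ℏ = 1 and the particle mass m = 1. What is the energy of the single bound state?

For x ≠ 0 the bound state is ψ ∝ e^{−κ|x|}; integrating the TISE across the delta gives the cusp condition 2κ = 2mλ/ℏ², so κ = 5.140.
Then E = −ℏ²κ²/(2m) = −mλ²/(2ℏ²) = -13.21.

E = -13.2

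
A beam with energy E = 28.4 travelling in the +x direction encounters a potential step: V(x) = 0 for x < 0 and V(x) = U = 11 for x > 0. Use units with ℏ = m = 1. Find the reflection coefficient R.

On each side the TISE gives plane waves with k = √(2m(E − V))/ℏ: k₁ = √(2·1·28.4) = 7.537, k₂ = √(2·1·17.4) = 5.899.
Continuity of ψ and ψ′ at the step yields the reflection amplitude r = (k₁ − k₂)/(k₁ + k₂) = 0.1219; thus R = |r|² = 0.01485, T = 0.9851.

R = 0.0149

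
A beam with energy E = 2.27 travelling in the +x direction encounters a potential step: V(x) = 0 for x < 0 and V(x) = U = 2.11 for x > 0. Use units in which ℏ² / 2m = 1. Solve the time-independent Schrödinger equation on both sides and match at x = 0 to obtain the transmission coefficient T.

On each side the TISE gives plane waves with k = √(2m(E − V))/ℏ: k₁ = √(2·½·2.27) = 1.507, k₂ = √(2·½·0.16) = 0.4000.
Continuity of ψ and ψ′ at the step yields the reflection amplitude r = (k₁ − k₂)/(k₁ + k₂) = 0.5804; thus R = |r|² = 0.3369, T = 0.6631.

T = 0.663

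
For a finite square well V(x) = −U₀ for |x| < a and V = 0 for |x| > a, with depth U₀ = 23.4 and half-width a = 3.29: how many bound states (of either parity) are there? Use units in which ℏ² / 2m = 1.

Define the well-strength parameter z₀ = (a/ℏ)√(2mU₀) = 3.29 × √(2·0.5·23.4) = 15.91.
A new bound state (alternating even/odd) appears each time z₀ passes a multiple of π/2, so N = ⌊2z₀/π⌋ + 1 = ⌊10.13⌋ + 1 = 11.

N = 11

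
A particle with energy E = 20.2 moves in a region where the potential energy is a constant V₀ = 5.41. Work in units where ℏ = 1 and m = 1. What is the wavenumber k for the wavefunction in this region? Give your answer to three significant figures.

With E > V₀ the solution is oscillatory, ψ ∝ e^{±ikx} with k = √(2m(E − V₀))/ℏ.
k = √(2 × 1 × 14.79) = 5.439.

k = 5.44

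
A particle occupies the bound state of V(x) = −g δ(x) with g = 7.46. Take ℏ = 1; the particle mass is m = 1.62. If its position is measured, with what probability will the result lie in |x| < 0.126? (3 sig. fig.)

The normalised bound state is ψ = √κ e^{−κ|x|} with κ = mg/ℏ² = 12.09.
P(|x| < d) = ∫_{−d}^{d} κ e^{−2κ|x|} dx = 1 − e^{−2κd} = 1 − e^{−3.045} = 0.9524.

P = 0.952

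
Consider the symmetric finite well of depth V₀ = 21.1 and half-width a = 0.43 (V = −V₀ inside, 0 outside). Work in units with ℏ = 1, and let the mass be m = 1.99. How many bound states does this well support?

Define the well-strength parameter z₀ = (a/ℏ)√(2mV₀) = 0.43 × √(2·1.99·21.1) = 3.940.
The even/odd transcendental equations gain one root per π/2 in z₀, giving N = 1 + ⌊2z₀/π⌋ = 1 + ⌊2.509⌋ = 3.

N = 3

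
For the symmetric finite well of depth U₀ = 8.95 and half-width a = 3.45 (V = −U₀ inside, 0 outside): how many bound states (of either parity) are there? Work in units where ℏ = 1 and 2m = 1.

N = 7

The dimensionless depth is z₀ = a√(2mU₀)/ℏ = 3.45 × √(8.950) = 10.32.
The even/odd transcendental equations gain one root per π/2 in z₀, giving N = 1 + ⌊2z₀/π⌋ = 1 + ⌊6.571⌋ = 7.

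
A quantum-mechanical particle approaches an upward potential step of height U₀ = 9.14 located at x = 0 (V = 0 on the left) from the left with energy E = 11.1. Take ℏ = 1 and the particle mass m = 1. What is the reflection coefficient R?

On each side the TISE gives plane waves with k = √(2m(E − V))/ℏ: k₁ = √(2·1·11.1) = 4.712, k₂ = √(2·1·1.96) = 1.980.
Matching ψ and ψ′ at x = 0 gives r = (k₁ − k₂)/(k₁ + k₂), so R = r² = 0.1667 and T = 1 − R = 0.8333.

R = 0.167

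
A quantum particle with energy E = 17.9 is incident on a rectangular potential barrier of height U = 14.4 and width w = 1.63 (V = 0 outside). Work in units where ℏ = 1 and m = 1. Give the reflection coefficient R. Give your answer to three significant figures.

Above the barrier the interior wavenumber is k₂ = √(2m(E − U))/ℏ = 2.646, giving phase k₂w = 4.313.
Matching at both interfaces gives T⁻¹ = 1 + U² sin²(k₂w) / [4E(E − U)] = 1.702, hence T = 0.588.
R = 1 − T = 0.412.

R = 0.412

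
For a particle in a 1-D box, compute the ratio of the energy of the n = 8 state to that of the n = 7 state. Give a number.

1.30612

E_n = n²π²ℏ²/(2mL²) so the ratio is n₂²/n₁² = 64/49 = 1.30612.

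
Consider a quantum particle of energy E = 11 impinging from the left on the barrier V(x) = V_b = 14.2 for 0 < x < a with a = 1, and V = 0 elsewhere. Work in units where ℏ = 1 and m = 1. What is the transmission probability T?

Since E < V_b the interior solution is evanescent with decay constant κ = √(2m(V_b − E))/ℏ = 2.530.
κa = 2.530, sinh(κa) = 6.236.
The exact tunnelling result is T⁻¹ = 1 + V_b² sinh²(κa) / [4E(V_b − E)] = 56.69, so T = 0.0176.

T = 0.0176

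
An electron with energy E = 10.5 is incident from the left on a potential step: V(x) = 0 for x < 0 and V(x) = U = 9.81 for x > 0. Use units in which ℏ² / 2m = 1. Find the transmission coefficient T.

T = 0.650

On each side the TISE gives plane waves with k = √(2m(E − V))/ℏ: k₁ = √(2·½·10.5) = 3.240, k₂ = √(2·½·0.69) = 0.8307.
Matching ψ and ψ′ at x = 0 gives r = (k₁ − k₂)/(k₁ + k₂), so R = r² = 0.3504 and T = 1 − R = 0.6496.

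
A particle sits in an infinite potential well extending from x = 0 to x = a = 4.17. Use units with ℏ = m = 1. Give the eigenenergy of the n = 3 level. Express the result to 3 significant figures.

E = 2.55

The infinite-well eigenfunctions ψ_n = √(2/a) sin(nπx/a) vanish at both walls, giving E_n = n²π²ℏ²/(2ma²).
E_3 = 3² × π² / (2 × 1 × 4.17²) = 2.554.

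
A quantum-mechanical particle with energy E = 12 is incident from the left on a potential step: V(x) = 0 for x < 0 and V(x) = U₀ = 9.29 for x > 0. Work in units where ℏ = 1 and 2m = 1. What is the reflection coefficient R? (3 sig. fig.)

R = 0.127

The wavenumbers are k₁ = √(2mE)/ℏ = 3.464 on the left and k₂ = √(2m(E − U₀))/ℏ = 1.646 on the right.
Matching ψ and ψ′ at x = 0 gives r = (k₁ − k₂)/(k₁ + k₂), so R = r² = 0.1265 and T = 1 − R = 0.8735.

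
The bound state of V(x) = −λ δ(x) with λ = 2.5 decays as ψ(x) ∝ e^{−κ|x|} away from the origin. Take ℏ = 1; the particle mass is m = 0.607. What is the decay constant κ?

κ = 1.52

Integrating the TISE across x = 0 gives the cusp condition ψ'(0⁺) − ψ'(0⁻) = −(2mλ/ℏ²)ψ(0).
With ψ ∝ e^{−κ|x|} this yields −2κ = −2mλ/ℏ², so κ = mλ/ℏ² = 1.518.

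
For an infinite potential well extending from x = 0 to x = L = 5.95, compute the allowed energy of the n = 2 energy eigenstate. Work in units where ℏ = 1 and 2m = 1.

E = 1.12

The infinite-well eigenfunctions ψ_n = √(2/L) sin(nπx/L) vanish at both walls, giving E_n = n²π²ℏ²/(2mL²).
E_2 = 2² × π² / (2 × 0.5 × 5.95²) = 1.115.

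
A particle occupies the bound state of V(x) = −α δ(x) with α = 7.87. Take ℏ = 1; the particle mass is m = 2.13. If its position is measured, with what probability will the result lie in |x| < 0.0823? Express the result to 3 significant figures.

The normalised bound state is ψ = √κ e^{−κ|x|} with κ = mα/ℏ² = 16.76.
P(|x| < d) = ∫_{−d}^{d} κ e^{−2κ|x|} dx = 1 − e^{−2κd} = 1 − e^{−2.759} = 0.9367.

P = 0.937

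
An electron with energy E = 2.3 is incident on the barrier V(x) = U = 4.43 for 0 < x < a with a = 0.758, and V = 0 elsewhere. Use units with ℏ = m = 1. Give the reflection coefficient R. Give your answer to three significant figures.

R = 0.840

E < U: inside the barrier ψ ∝ e^{±κx} with κ = √(2m(U − E))/ℏ = 2.064.
κa = 1.564, sinh(κa) = 2.286.
The exact tunnelling result is T⁻¹ = 1 + U² sinh²(κa) / [4E(U − E)] = 6.231, so T = 0.160.
R = 1 − T = 0.840.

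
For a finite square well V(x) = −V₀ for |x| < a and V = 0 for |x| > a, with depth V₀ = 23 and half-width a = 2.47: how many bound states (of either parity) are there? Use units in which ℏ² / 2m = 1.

Define the well-strength parameter z₀ = (a/ℏ)√(2mV₀) = 2.47 × √(2·0.5·23) = 11.85.
The even/odd transcendental equations gain one root per π/2 in z₀, giving N = 1 + ⌊2z₀/π⌋ = 1 + ⌊7.541⌋ = 8.

N = 8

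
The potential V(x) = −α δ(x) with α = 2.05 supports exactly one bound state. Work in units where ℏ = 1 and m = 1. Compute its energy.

For x ≠ 0 the bound state is ψ ∝ e^{−κ|x|}; integrating the TISE across the delta gives the cusp condition 2κ = 2mα/ℏ², so κ = 2.050.
Then E = −ℏ²κ²/(2m) = −mα²/(2ℏ²) = -2.101.

E = -2.10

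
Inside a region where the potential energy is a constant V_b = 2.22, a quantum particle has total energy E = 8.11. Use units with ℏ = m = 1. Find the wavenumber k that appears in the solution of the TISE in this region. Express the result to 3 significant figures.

k = 3.43

With E > V_b the solution is oscillatory, ψ ∝ e^{±ikx} with k = √(2m(E − V_b))/ℏ.
k = √(2 × 1 × 5.89) = 3.432.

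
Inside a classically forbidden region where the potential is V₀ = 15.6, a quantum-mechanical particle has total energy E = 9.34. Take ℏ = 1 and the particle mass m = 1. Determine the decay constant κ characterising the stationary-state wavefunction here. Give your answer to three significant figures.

κ = 3.54

Since E < V₀ the TISE in this region is ψ'' = κ²ψ with κ = √(2m(V₀ − E))/ℏ.
κ = √(2 × 1 × 6.26) = 3.538.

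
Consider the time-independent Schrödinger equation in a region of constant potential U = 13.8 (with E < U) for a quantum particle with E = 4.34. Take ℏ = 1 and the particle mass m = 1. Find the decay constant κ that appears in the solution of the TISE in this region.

κ = 4.35

Since E < U the TISE in this region is ψ'' = κ²ψ with κ = √(2m(U − E))/ℏ.
κ = √(2 × 1 × 9.46) = 4.350.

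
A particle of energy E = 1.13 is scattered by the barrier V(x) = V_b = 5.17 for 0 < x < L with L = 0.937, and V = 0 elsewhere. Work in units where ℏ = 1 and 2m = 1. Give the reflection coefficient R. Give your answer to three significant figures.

R = 0.938

E < V_b: inside the barrier ψ ∝ e^{±κx} with κ = √(2m(V_b − E))/ℏ = 2.010.
κL = 1.883, sinh(κL) = 3.212.
The exact tunnelling result is T⁻¹ = 1 + V_b² sinh²(κL) / [4E(V_b − E)] = 16.10, so T = 0.0621.
R = 1 − T = 0.938.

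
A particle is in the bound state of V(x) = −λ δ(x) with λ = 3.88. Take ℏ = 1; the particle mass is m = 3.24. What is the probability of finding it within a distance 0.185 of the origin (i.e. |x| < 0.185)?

The normalised bound state is ψ = √κ e^{−κ|x|} with κ = mλ/ℏ² = 12.57.
P(|x| < d) = ∫_{−d}^{d} κ e^{−2κ|x|} dx = 1 − e^{−2κd} = 1 − e^{−4.651} = 0.9905.

P = 0.990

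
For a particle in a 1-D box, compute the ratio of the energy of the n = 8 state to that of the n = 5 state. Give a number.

2.56

Since E_n ∝ n², the ratio is (8/5)² = 2.56.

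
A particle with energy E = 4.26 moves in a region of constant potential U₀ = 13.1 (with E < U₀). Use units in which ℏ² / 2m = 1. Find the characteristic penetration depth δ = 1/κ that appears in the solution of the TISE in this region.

Since E < U₀ the TISE in this region is ψ'' = κ²ψ with κ = √(2m(U₀ − E))/ℏ.
κ = √(2 × 0.5 × 8.84) = 2.973. The penetration depth is δ = 1/κ = 0.336.

δ = 0.336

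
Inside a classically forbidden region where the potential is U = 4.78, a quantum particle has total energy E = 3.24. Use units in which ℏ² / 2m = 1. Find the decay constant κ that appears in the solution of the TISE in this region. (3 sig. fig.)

κ = 1.24

Since E < U the TISE in this region is ψ'' = κ²ψ with κ = √(2m(U − E))/ℏ.
κ = √(2 × 0.5 × 1.54) = 1.241.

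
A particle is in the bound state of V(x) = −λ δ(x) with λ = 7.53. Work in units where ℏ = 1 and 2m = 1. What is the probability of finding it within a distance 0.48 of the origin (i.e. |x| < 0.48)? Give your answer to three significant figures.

The normalised bound state is ψ = √κ e^{−κ|x|} with κ = mλ/ℏ² = 3.765.
P(|x| < d) = ∫_{−d}^{d} κ e^{−2κ|x|} dx = 1 − e^{−2κd} = 1 − e^{−3.614} = 0.9731.

P = 0.973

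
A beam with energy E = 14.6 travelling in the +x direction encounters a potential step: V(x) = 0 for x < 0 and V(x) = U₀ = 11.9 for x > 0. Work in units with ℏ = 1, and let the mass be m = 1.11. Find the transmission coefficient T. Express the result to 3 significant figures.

On each side the TISE gives plane waves with k = √(2m(E − V))/ℏ: k₁ = √(2·1.11·14.6) = 5.693, k₂ = √(2·1.11·2.7) = 2.448.
Continuity of ψ and ψ′ at the step yields the reflection amplitude r = (k₁ − k₂)/(k₁ + k₂) = 0.3986; thus R = |r|² = 0.1589, T = 0.8411.

T = 0.841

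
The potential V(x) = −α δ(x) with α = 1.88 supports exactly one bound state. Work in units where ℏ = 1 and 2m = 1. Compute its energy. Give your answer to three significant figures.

E = -0.884

The bound state is ψ(x) = √κ e^{−κ|x|}. The derivative jump ψ'(0⁺) − ψ'(0⁻) = −(2mα/ℏ²)ψ(0) fixes κ = mα/ℏ² = 0.9400.
Then E = −ℏ²κ²/(2m) = −mα²/(2ℏ²) = -0.8836.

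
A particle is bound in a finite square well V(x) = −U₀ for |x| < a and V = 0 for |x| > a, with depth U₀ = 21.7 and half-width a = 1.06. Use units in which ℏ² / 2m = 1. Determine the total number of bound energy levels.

N = 4

Define the well-strength parameter z₀ = (a/ℏ)√(2mU₀) = 1.06 × √(2·0.5·21.7) = 4.938.
The even/odd transcendental equations gain one root per π/2 in z₀, giving N = 1 + ⌊2z₀/π⌋ = 1 + ⌊3.144⌋ = 4.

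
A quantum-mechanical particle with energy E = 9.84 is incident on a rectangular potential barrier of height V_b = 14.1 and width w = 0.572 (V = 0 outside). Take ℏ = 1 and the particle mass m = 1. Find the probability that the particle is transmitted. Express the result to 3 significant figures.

E < V_b: inside the barrier ψ ∝ e^{±κx} with κ = √(2m(V_b − E))/ℏ = 2.919.
κw = 1.670, sinh(κw) = 2.561.
Matching ψ, ψ′ at both faces gives T = [1 + V_b² sinh²(κw) / (4E(V_b − E))]⁻¹ = 1/8.776 = 0.114.

T = 0.114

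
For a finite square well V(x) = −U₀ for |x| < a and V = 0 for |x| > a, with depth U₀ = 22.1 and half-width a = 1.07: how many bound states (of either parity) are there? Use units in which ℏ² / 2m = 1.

The dimensionless depth is z₀ = a√(2mU₀)/ℏ = 1.07 × √(22.10) = 5.030.
A new bound state (alternating even/odd) appears each time z₀ passes a multiple of π/2, so N = ⌊2z₀/π⌋ + 1 = ⌊3.202⌋ + 1 = 4.

N = 4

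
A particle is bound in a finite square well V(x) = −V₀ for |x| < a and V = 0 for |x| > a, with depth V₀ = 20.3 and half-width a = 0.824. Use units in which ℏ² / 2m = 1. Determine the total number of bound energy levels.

Define the well-strength parameter z₀ = (a/ℏ)√(2mV₀) = 0.824 × √(2·0.5·20.3) = 3.713.
The even/odd transcendental equations gain one root per π/2 in z₀, giving N = 1 + ⌊2z₀/π⌋ = 1 + ⌊2.363⌋ = 3.

N = 3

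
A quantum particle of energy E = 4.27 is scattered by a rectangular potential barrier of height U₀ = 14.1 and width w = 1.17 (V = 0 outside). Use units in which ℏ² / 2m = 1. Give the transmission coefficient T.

Since E < U₀ the interior solution is evanescent with decay constant κ = √(2m(U₀ − E))/ℏ = 3.135.
κw = 3.668, sinh(κw) = 19.58.
Matching ψ, ψ′ at both faces gives T = [1 + U₀² sinh²(κw) / (4E(U₀ − E))]⁻¹ = 1/454.9 = 0.00220.

T = 0.00220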